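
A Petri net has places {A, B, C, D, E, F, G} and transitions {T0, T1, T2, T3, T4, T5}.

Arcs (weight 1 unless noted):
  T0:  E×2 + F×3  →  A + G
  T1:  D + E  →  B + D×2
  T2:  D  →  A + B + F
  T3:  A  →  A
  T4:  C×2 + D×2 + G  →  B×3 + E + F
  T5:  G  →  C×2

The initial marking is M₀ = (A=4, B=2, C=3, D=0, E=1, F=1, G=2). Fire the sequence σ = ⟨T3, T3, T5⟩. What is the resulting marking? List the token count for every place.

step 1: fire T3:  (A=4, B=2, C=3, D=0, E=1, F=1, G=2) → (A=4, B=2, C=3, D=0, E=1, F=1, G=2)
step 2: fire T3:  (A=4, B=2, C=3, D=0, E=1, F=1, G=2) → (A=4, B=2, C=3, D=0, E=1, F=1, G=2)
step 3: fire T5:  (A=4, B=2, C=3, D=0, E=1, F=1, G=2) → (A=4, B=2, C=5, D=0, E=1, F=1, G=1)

(A=4, B=2, C=5, D=0, E=1, F=1, G=1)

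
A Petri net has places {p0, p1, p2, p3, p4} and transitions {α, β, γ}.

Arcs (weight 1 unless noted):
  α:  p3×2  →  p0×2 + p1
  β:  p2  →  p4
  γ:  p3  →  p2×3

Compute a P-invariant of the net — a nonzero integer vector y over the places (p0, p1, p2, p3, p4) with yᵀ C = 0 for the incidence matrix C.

y = (p0:1, p1:-2, p2:0, p3:0, p4:0)

Incidence matrix C (rows=places, cols=transitions):
        α    β    γ
   p0   2    0    0
   p1   1    0    0
   p2   0   -1    3
   p3  -2    0   -1
   p4   0    1    0

Candidate y = [1, -2, 0, 0, 0]; check y·C column-wise:
  col α: 1·2 + -2·1 + 0·-2 = 0
  col β: 1·0 + -2·0 + 0·-1 + 0·1 = 0
  col γ: 1·0 + -2·0 + 0·3 + 0·-1 = 0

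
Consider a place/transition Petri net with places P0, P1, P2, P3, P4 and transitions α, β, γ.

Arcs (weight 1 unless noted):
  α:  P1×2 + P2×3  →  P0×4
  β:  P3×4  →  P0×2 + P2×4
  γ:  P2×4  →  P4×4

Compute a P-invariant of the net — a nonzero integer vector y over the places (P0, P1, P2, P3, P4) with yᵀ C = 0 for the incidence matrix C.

y = (P0:2, P1:4, P2:0, P3:1, P4:0)

Incidence matrix C (rows=places, cols=transitions):
        α    β    γ
   P0   4    2    0
   P1  -2    0    0
   P2  -3    4   -4
   P3   0   -4    0
   P4   0    0    4

Candidate y = [2, 4, 0, 1, 0]; check y·C column-wise:
  col α: 2·4 + 4·-2 + 0·-3 + 1·0 = 0
  col β: 2·2 + 4·0 + 0·4 + 1·-4 = 0
  col γ: 2·0 + 4·0 + 0·-4 + 1·0 + 0·4 = 0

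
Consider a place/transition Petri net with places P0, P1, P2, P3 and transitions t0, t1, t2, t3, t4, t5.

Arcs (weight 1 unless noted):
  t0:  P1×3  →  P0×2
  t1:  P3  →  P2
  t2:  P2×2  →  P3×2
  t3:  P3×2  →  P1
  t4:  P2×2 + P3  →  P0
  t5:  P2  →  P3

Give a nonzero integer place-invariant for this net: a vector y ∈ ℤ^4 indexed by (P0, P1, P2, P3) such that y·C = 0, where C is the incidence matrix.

Incidence matrix C (rows=places, cols=transitions):
       t0   t1   t2   t3   t4   t5
   P0   2    0    0    0    1    0
   P1  -3    0    0    1    0    0
   P2   0    1   -2    0   -2   -1
   P3   0   -1    2   -2   -1    1

Candidate y = [3, 2, 1, 1]; check y·C column-wise:
  col t0: 3·2 + 2·-3 + 1·0 + 1·0 = 0
  col t1: 3·0 + 2·0 + 1·1 + 1·-1 = 0
  col t2: 3·0 + 2·0 + 1·-2 + 1·2 = 0
  col t3: 3·0 + 2·1 + 1·0 + 1·-2 = 0
  col t4: 3·1 + 2·0 + 1·-2 + 1·-1 = 0
  col t5: 3·0 + 2·0 + 1·-1 + 1·1 = 0

y = (P0:3, P1:2, P2:1, P3:1)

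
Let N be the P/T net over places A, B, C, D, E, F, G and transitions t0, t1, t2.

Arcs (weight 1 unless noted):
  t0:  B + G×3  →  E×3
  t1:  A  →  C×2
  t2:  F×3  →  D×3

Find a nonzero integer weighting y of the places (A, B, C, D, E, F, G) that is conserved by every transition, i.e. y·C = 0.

y = (A:2, B:0, C:1, D:0, E:0, F:0, G:0)

Incidence matrix C (rows=places, cols=transitions):
       t0   t1   t2
    A   0   -1    0
    B  -1    0    0
    C   0    2    0
    D   0    0    3
    E   3    0    0
    F   0    0   -3
    G  -3    0    0

Candidate y = [2, 0, 1, 0, 0, 0, 0]; check y·C column-wise:
  col t0: 2·0 + 0·-1 + 1·0 + 0·3 + 0·-3 = 0
  col t1: 2·-1 + 1·2 = 0
  col t2: 2·0 + 1·0 + 0·3 + 0·-3 = 0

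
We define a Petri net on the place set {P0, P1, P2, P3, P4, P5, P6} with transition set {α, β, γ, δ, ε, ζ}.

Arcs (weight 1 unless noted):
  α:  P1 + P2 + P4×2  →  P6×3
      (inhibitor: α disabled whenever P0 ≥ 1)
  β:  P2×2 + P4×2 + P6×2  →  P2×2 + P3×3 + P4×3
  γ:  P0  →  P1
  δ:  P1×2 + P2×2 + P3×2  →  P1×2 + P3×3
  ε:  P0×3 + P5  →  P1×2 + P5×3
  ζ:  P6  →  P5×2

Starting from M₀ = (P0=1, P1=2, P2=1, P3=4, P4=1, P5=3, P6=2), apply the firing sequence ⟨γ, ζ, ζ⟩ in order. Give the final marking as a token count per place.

(P0=0, P1=3, P2=1, P3=4, P4=1, P5=7, P6=0)

step 1: fire γ:  (P0=1, P1=2, P2=1, P3=4, P4=1, P5=3, P6=2) → (P0=0, P1=3, P2=1, P3=4, P4=1, P5=3, P6=2)
step 2: fire ζ:  (P0=0, P1=3, P2=1, P3=4, P4=1, P5=3, P6=2) → (P0=0, P1=3, P2=1, P3=4, P4=1, P5=5, P6=1)
step 3: fire ζ:  (P0=0, P1=3, P2=1, P3=4, P4=1, P5=5, P6=1) → (P0=0, P1=3, P2=1, P3=4, P4=1, P5=7, P6=0)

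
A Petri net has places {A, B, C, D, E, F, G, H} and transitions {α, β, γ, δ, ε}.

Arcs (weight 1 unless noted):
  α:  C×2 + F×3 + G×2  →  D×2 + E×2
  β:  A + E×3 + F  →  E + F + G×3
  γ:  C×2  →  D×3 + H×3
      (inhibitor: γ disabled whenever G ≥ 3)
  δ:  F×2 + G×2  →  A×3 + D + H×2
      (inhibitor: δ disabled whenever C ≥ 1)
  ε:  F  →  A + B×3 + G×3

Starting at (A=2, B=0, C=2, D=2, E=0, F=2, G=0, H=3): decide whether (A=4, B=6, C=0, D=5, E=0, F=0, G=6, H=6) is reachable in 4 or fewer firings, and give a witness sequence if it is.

YES — reachable via ⟨γ, ε, ε⟩ (3 firings)

step 1: fire γ:  (A=2, B=0, C=2, D=2, E=0, F=2, G=0, H=3) → (A=2, B=0, C=0, D=5, E=0, F=2, G=0, H=6)
step 2: fire ε:  (A=2, B=0, C=0, D=5, E=0, F=2, G=0, H=6) → (A=3, B=3, C=0, D=5, E=0, F=1, G=3, H=6)
step 3: fire ε:  (A=3, B=3, C=0, D=5, E=0, F=1, G=3, H=6) → (A=4, B=6, C=0, D=5, E=0, F=0, G=6, H=6)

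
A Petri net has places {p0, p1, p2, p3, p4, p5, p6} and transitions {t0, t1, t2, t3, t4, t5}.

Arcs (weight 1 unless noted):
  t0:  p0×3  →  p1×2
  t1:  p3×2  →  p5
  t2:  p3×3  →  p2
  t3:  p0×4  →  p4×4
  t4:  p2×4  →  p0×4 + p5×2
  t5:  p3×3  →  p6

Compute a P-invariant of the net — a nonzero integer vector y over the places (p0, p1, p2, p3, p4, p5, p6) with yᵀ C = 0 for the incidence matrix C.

y = (p0:2, p1:3, p2:3, p3:1, p4:2, p5:2, p6:3)

Incidence matrix C (rows=places, cols=transitions):
       t0   t1   t2   t3   t4   t5
   p0  -3    0    0   -4    4    0
   p1   2    0    0    0    0    0
   p2   0    0    1    0   -4    0
   p3   0   -2   -3    0    0   -3
   p4   0    0    0    4    0    0
   p5   0    1    0    0    2    0
   p6   0    0    0    0    0    1

Candidate y = [2, 3, 3, 1, 2, 2, 3]; check y·C column-wise:
  col t0: 2·-3 + 3·2 + 3·0 + 1·0 + 2·0 + 2·0 + 3·0 = 0
  col t1: 2·0 + 3·0 + 3·0 + 1·-2 + 2·0 + 2·1 + 3·0 = 0
  col t2: 2·0 + 3·0 + 3·1 + 1·-3 + 2·0 + 2·0 + 3·0 = 0
  col t3: 2·-4 + 3·0 + 3·0 + 1·0 + 2·4 + 2·0 + 3·0 = 0
  col t4: 2·4 + 3·0 + 3·-4 + 1·0 + 2·0 + 2·2 + 3·0 = 0
  col t5: 2·0 + 3·0 + 3·0 + 1·-3 + 2·0 + 2·0 + 3·1 = 0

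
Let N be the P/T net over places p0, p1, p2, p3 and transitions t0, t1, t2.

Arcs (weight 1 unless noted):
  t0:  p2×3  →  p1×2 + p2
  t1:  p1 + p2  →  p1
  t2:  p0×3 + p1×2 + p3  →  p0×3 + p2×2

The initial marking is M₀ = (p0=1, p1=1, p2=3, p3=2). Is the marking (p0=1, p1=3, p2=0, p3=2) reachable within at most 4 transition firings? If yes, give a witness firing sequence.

step 1: fire t0:  (p0=1, p1=1, p2=3, p3=2) → (p0=1, p1=3, p2=1, p3=2)
step 2: fire t1:  (p0=1, p1=3, p2=1, p3=2) → (p0=1, p1=3, p2=0, p3=2)

YES — reachable via ⟨t0, t1⟩ (2 firings)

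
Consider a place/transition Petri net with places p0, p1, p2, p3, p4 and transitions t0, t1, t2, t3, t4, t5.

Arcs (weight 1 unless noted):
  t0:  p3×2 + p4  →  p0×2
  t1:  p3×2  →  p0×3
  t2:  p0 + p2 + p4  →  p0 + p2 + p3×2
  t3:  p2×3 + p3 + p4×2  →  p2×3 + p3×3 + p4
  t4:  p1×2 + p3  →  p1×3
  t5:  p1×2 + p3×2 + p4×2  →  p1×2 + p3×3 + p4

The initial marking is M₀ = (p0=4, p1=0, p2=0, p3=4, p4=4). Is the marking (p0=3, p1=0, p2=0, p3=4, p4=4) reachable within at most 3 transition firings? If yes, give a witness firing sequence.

depth 0: 1 marking
depth 1: 3 markings reached so far
depth 2: 6 markings reached so far
depth 3: 6 markings reached so far
(frontier empty at depth 3; search complete)
target is not among the 6 markings reachable within 3 steps

NO — not reachable within 3 firings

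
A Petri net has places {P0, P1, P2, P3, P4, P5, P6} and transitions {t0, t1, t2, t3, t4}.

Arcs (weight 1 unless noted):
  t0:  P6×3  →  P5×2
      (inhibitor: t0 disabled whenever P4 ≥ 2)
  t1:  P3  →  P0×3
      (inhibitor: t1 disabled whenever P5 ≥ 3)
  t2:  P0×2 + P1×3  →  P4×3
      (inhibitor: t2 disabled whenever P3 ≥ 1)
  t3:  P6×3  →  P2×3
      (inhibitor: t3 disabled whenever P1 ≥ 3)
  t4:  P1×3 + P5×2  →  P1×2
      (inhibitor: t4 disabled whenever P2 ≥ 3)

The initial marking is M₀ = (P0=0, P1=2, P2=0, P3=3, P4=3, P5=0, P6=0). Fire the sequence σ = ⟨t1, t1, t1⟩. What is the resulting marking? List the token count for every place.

(P0=9, P1=2, P2=0, P3=0, P4=3, P5=0, P6=0)

step 1: fire t1:  (P0=0, P1=2, P2=0, P3=3, P4=3, P5=0, P6=0) → (P0=3, P1=2, P2=0, P3=2, P4=3, P5=0, P6=0)
step 2: fire t1:  (P0=3, P1=2, P2=0, P3=2, P4=3, P5=0, P6=0) → (P0=6, P1=2, P2=0, P3=1, P4=3, P5=0, P6=0)
step 3: fire t1:  (P0=6, P1=2, P2=0, P3=1, P4=3, P5=0, P6=0) → (P0=9, P1=2, P2=0, P3=0, P4=3, P5=0, P6=0)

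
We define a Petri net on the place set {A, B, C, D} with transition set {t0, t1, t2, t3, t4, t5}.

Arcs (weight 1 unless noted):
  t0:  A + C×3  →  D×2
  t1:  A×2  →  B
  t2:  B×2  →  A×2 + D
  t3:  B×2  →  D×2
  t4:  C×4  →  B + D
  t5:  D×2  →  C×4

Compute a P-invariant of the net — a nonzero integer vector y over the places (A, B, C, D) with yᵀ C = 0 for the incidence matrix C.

y = (A:1, B:2, C:1, D:2)

Incidence matrix C (rows=places, cols=transitions):
       t0   t1   t2   t3   t4   t5
    A  -1   -2    2    0    0    0
    B   0    1   -2   -2    1    0
    C  -3    0    0    0   -4    4
    D   2    0    1    2    1   -2

Candidate y = [1, 2, 1, 2]; check y·C column-wise:
  col t0: 1·-1 + 2·0 + 1·-3 + 2·2 = 0
  col t1: 1·-2 + 2·1 + 1·0 + 2·0 = 0
  col t2: 1·2 + 2·-2 + 1·0 + 2·1 = 0
  col t3: 1·0 + 2·-2 + 1·0 + 2·2 = 0
  col t4: 1·0 + 2·1 + 1·-4 + 2·1 = 0
  col t5: 1·0 + 2·0 + 1·4 + 2·-2 = 0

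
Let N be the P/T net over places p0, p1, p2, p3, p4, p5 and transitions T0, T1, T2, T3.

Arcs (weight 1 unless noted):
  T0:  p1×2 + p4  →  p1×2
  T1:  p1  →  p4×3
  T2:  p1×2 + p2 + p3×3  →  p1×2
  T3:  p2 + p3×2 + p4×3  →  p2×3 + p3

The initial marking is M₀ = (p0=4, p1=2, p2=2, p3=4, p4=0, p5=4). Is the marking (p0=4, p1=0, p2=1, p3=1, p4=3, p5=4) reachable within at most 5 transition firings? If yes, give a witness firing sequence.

depth 0: 1 marking
depth 1: 3 markings reached so far
depth 2: 6 markings reached so far
depth 3: 8 markings reached so far
depth 4: 9 markings reached so far
depth 5: 9 markings reached so far
(frontier empty at depth 5; search complete)
target is not among the 9 markings reachable within 5 steps

NO — not reachable within 5 firings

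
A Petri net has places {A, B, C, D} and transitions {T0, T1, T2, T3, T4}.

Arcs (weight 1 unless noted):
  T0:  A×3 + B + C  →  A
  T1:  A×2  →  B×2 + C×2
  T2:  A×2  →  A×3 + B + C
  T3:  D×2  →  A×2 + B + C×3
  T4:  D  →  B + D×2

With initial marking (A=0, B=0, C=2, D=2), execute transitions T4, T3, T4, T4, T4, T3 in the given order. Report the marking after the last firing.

(A=4, B=6, C=8, D=2)

step 1: fire T4:  (A=0, B=0, C=2, D=2) → (A=0, B=1, C=2, D=3)
step 2: fire T3:  (A=0, B=1, C=2, D=3) → (A=2, B=2, C=5, D=1)
step 3: fire T4:  (A=2, B=2, C=5, D=1) → (A=2, B=3, C=5, D=2)
step 4: fire T4:  (A=2, B=3, C=5, D=2) → (A=2, B=4, C=5, D=3)
step 5: fire T4:  (A=2, B=4, C=5, D=3) → (A=2, B=5, C=5, D=4)
step 6: fire T3:  (A=2, B=5, C=5, D=4) → (A=4, B=6, C=8, D=2)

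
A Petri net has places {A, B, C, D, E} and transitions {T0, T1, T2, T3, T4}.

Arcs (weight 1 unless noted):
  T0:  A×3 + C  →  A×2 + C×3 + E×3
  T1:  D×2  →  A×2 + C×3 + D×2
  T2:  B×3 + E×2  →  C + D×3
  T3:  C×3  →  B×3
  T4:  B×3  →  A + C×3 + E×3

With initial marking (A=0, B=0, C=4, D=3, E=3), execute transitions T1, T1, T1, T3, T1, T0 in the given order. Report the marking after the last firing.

step 1: fire T1:  (A=0, B=0, C=4, D=3, E=3) → (A=2, B=0, C=7, D=3, E=3)
step 2: fire T1:  (A=2, B=0, C=7, D=3, E=3) → (A=4, B=0, C=10, D=3, E=3)
step 3: fire T1:  (A=4, B=0, C=10, D=3, E=3) → (A=6, B=0, C=13, D=3, E=3)
step 4: fire T3:  (A=6, B=0, C=13, D=3, E=3) → (A=6, B=3, C=10, D=3, E=3)
step 5: fire T1:  (A=6, B=3, C=10, D=3, E=3) → (A=8, B=3, C=13, D=3, E=3)
step 6: fire T0:  (A=8, B=3, C=13, D=3, E=3) → (A=7, B=3, C=15, D=3, E=6)

(A=7, B=3, C=15, D=3, E=6)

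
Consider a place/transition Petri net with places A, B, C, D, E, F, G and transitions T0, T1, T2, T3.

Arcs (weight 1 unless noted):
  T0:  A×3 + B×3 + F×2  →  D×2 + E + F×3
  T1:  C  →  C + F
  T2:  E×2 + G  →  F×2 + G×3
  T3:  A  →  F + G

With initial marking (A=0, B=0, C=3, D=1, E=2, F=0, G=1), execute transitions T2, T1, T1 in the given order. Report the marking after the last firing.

step 1: fire T2:  (A=0, B=0, C=3, D=1, E=2, F=0, G=1) → (A=0, B=0, C=3, D=1, E=0, F=2, G=3)
step 2: fire T1:  (A=0, B=0, C=3, D=1, E=0, F=2, G=3) → (A=0, B=0, C=3, D=1, E=0, F=3, G=3)
step 3: fire T1:  (A=0, B=0, C=3, D=1, E=0, F=3, G=3) → (A=0, B=0, C=3, D=1, E=0, F=4, G=3)

(A=0, B=0, C=3, D=1, E=0, F=4, G=3)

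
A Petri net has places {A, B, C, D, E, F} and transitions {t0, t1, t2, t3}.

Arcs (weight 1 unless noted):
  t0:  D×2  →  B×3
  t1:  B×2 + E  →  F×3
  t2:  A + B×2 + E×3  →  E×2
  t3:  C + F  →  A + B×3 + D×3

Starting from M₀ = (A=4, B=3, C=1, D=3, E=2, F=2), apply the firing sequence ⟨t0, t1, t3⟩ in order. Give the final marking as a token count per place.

(A=5, B=7, C=0, D=4, E=1, F=4)

step 1: fire t0:  (A=4, B=3, C=1, D=3, E=2, F=2) → (A=4, B=6, C=1, D=1, E=2, F=2)
step 2: fire t1:  (A=4, B=6, C=1, D=1, E=2, F=2) → (A=4, B=4, C=1, D=1, E=1, F=5)
step 3: fire t3:  (A=4, B=4, C=1, D=1, E=1, F=5) → (A=5, B=7, C=0, D=4, E=1, F=4)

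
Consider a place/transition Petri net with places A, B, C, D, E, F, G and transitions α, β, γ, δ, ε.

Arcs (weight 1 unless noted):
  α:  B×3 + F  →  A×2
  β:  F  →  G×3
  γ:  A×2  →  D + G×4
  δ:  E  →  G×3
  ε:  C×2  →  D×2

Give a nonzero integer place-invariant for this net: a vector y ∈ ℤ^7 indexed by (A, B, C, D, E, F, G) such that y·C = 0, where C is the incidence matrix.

y = (A:3, B:2, C:6, D:6, E:0, F:0, G:0)

Incidence matrix C (rows=places, cols=transitions):
        α    β    γ    δ    ε
    A   2    0   -2    0    0
    B  -3    0    0    0    0
    C   0    0    0    0   -2
    D   0    0    1    0    2
    E   0    0    0   -1    0
    F  -1   -1    0    0    0
    G   0    3    4    3    0

Candidate y = [3, 2, 6, 6, 0, 0, 0]; check y·C column-wise:
  col α: 3·2 + 2·-3 + 6·0 + 6·0 + 0·-1 = 0
  col β: 3·0 + 2·0 + 6·0 + 6·0 + 0·-1 + 0·3 = 0
  col γ: 3·-2 + 2·0 + 6·0 + 6·1 + 0·4 = 0
  col δ: 3·0 + 2·0 + 6·0 + 6·0 + 0·-1 + 0·3 = 0
  col ε: 3·0 + 2·0 + 6·-2 + 6·2 = 0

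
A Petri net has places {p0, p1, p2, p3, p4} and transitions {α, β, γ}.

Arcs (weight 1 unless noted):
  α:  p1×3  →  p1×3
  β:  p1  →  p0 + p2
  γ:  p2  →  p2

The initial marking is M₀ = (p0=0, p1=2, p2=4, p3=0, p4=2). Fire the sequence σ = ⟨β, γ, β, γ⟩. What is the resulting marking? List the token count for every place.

(p0=2, p1=0, p2=6, p3=0, p4=2)

step 1: fire β:  (p0=0, p1=2, p2=4, p3=0, p4=2) → (p0=1, p1=1, p2=5, p3=0, p4=2)
step 2: fire γ:  (p0=1, p1=1, p2=5, p3=0, p4=2) → (p0=1, p1=1, p2=5, p3=0, p4=2)
step 3: fire β:  (p0=1, p1=1, p2=5, p3=0, p4=2) → (p0=2, p1=0, p2=6, p3=0, p4=2)
step 4: fire γ:  (p0=2, p1=0, p2=6, p3=0, p4=2) → (p0=2, p1=0, p2=6, p3=0, p4=2)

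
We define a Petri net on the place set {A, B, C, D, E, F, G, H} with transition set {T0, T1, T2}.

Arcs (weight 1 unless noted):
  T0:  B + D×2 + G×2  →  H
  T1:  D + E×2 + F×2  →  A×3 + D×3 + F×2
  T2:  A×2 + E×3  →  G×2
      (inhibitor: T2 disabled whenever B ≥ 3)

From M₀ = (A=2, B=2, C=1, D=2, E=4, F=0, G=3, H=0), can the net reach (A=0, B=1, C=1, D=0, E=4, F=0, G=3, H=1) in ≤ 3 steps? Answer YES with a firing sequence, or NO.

depth 0: 1 marking
depth 1: 3 markings reached so far
depth 2: 4 markings reached so far
depth 3: 4 markings reached so far
(frontier empty at depth 3; search complete)
target is not among the 4 markings reachable within 3 steps

NO — not reachable within 3 firings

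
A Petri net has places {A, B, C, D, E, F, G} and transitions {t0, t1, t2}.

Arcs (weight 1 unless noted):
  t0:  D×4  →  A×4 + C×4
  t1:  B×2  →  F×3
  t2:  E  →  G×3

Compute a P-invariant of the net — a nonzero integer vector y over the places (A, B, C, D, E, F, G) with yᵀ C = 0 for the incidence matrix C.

Incidence matrix C (rows=places, cols=transitions):
       t0   t1   t2
    A   4    0    0
    B   0   -2    0
    C   4    0    0
    D  -4    0    0
    E   0    0   -1
    F   0    3    0
    G   0    0    3

Candidate y = [1, 0, -1, 0, 0, 0, 0]; check y·C column-wise:
  col t0: 1·4 + -1·4 + 0·-4 = 0
  col t1: 1·0 + 0·-2 + -1·0 + 0·3 = 0
  col t2: 1·0 + -1·0 + 0·-1 + 0·3 = 0

y = (A:1, B:0, C:-1, D:0, E:0, F:0, G:0)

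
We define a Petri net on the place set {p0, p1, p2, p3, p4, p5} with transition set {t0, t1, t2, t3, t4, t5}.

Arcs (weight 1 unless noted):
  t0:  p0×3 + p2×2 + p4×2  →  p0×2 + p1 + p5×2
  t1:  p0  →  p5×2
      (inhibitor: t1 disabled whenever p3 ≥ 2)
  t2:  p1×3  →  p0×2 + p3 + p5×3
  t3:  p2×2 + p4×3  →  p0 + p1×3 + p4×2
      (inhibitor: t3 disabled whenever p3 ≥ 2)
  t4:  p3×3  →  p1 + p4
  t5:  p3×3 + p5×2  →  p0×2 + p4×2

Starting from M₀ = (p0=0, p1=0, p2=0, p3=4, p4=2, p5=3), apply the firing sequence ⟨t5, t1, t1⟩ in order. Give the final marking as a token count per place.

(p0=0, p1=0, p2=0, p3=1, p4=4, p5=5)

step 1: fire t5:  (p0=0, p1=0, p2=0, p3=4, p4=2, p5=3) → (p0=2, p1=0, p2=0, p3=1, p4=4, p5=1)
step 2: fire t1:  (p0=2, p1=0, p2=0, p3=1, p4=4, p5=1) → (p0=1, p1=0, p2=0, p3=1, p4=4, p5=3)
step 3: fire t1:  (p0=1, p1=0, p2=0, p3=1, p4=4, p5=3) → (p0=0, p1=0, p2=0, p3=1, p4=4, p5=5)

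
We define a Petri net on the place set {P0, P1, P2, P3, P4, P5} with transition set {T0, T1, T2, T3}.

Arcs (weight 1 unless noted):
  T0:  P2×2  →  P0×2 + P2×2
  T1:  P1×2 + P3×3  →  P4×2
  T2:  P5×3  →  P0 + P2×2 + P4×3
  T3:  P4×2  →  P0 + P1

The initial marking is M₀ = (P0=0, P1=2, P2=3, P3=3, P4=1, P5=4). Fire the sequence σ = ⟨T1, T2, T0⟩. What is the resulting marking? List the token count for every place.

(P0=3, P1=0, P2=5, P3=0, P4=6, P5=1)

step 1: fire T1:  (P0=0, P1=2, P2=3, P3=3, P4=1, P5=4) → (P0=0, P1=0, P2=3, P3=0, P4=3, P5=4)
step 2: fire T2:  (P0=0, P1=0, P2=3, P3=0, P4=3, P5=4) → (P0=1, P1=0, P2=5, P3=0, P4=6, P5=1)
step 3: fire T0:  (P0=1, P1=0, P2=5, P3=0, P4=6, P5=1) → (P0=3, P1=0, P2=5, P3=0, P4=6, P5=1)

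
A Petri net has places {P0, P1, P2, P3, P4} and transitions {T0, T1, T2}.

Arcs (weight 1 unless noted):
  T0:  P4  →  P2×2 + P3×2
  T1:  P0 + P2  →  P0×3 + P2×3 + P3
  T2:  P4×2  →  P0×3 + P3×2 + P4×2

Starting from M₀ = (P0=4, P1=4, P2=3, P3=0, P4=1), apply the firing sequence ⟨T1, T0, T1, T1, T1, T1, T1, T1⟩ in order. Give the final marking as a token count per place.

step 1: fire T1:  (P0=4, P1=4, P2=3, P3=0, P4=1) → (P0=6, P1=4, P2=5, P3=1, P4=1)
step 2: fire T0:  (P0=6, P1=4, P2=5, P3=1, P4=1) → (P0=6, P1=4, P2=7, P3=3, P4=0)
step 3: fire T1:  (P0=6, P1=4, P2=7, P3=3, P4=0) → (P0=8, P1=4, P2=9, P3=4, P4=0)
step 4: fire T1:  (P0=8, P1=4, P2=9, P3=4, P4=0) → (P0=10, P1=4, P2=11, P3=5, P4=0)
step 5: fire T1:  (P0=10, P1=4, P2=11, P3=5, P4=0) → (P0=12, P1=4, P2=13, P3=6, P4=0)
step 6: fire T1:  (P0=12, P1=4, P2=13, P3=6, P4=0) → (P0=14, P1=4, P2=15, P3=7, P4=0)
step 7: fire T1:  (P0=14, P1=4, P2=15, P3=7, P4=0) → (P0=16, P1=4, P2=17, P3=8, P4=0)
step 8: fire T1:  (P0=16, P1=4, P2=17, P3=8, P4=0) → (P0=18, P1=4, P2=19, P3=9, P4=0)

(P0=18, P1=4, P2=19, P3=9, P4=0)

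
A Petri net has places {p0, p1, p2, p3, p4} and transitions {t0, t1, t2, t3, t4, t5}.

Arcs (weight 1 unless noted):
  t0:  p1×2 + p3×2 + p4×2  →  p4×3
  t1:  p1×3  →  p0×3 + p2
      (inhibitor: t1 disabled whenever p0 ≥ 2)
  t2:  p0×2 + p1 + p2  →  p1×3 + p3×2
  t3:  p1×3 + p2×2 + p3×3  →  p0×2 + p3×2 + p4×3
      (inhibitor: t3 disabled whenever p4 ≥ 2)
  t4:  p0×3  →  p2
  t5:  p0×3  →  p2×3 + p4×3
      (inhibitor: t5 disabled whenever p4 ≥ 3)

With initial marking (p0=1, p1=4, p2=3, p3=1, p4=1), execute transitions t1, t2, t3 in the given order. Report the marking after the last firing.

step 1: fire t1:  (p0=1, p1=4, p2=3, p3=1, p4=1) → (p0=4, p1=1, p2=4, p3=1, p4=1)
step 2: fire t2:  (p0=4, p1=1, p2=4, p3=1, p4=1) → (p0=2, p1=3, p2=3, p3=3, p4=1)
step 3: fire t3:  (p0=2, p1=3, p2=3, p3=3, p4=1) → (p0=4, p1=0, p2=1, p3=2, p4=4)

(p0=4, p1=0, p2=1, p3=2, p4=4)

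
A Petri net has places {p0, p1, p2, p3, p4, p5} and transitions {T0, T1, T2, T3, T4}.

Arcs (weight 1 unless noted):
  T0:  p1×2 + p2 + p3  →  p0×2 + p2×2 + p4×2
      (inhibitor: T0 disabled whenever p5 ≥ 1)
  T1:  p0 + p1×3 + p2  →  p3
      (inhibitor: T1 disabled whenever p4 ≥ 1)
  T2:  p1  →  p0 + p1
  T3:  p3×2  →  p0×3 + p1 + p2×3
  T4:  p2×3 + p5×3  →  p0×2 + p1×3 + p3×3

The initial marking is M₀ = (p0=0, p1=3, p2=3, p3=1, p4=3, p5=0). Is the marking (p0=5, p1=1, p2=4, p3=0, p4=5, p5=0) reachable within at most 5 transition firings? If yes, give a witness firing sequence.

step 1: fire T0:  (p0=0, p1=3, p2=3, p3=1, p4=3, p5=0) → (p0=2, p1=1, p2=4, p3=0, p4=5, p5=0)
step 2: fire T2:  (p0=2, p1=1, p2=4, p3=0, p4=5, p5=0) → (p0=3, p1=1, p2=4, p3=0, p4=5, p5=0)
step 3: fire T2:  (p0=3, p1=1, p2=4, p3=0, p4=5, p5=0) → (p0=4, p1=1, p2=4, p3=0, p4=5, p5=0)
step 4: fire T2:  (p0=4, p1=1, p2=4, p3=0, p4=5, p5=0) → (p0=5, p1=1, p2=4, p3=0, p4=5, p5=0)

YES — reachable via ⟨T0, T2, T2, T2⟩ (4 firings)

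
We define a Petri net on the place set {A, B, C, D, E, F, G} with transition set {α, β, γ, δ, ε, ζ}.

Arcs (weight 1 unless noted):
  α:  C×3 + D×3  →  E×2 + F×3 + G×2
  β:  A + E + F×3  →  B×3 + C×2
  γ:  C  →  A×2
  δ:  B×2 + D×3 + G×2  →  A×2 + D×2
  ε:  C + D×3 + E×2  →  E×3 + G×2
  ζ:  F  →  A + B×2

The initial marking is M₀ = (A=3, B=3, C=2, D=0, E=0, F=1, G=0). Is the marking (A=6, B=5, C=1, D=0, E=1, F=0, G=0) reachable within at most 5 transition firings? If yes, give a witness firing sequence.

NO — not reachable within 5 firings

depth 0: 1 marking
depth 1: 3 markings reached so far
depth 2: 5 markings reached so far
depth 3: 6 markings reached so far
depth 4: 6 markings reached so far
(frontier empty at depth 4; search complete)
target is not among the 6 markings reachable within 5 steps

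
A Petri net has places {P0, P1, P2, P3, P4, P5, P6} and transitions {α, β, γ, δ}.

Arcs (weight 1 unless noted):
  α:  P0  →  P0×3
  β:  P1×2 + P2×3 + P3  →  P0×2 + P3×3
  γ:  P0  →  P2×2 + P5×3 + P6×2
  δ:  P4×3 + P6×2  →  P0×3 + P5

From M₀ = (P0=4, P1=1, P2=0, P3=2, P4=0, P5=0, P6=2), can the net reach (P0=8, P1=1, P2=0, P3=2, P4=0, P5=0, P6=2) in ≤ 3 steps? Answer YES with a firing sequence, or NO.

YES — reachable via ⟨α, α⟩ (2 firings)

step 1: fire α:  (P0=4, P1=1, P2=0, P3=2, P4=0, P5=0, P6=2) → (P0=6, P1=1, P2=0, P3=2, P4=0, P5=0, P6=2)
step 2: fire α:  (P0=6, P1=1, P2=0, P3=2, P4=0, P5=0, P6=2) → (P0=8, P1=1, P2=0, P3=2, P4=0, P5=0, P6=2)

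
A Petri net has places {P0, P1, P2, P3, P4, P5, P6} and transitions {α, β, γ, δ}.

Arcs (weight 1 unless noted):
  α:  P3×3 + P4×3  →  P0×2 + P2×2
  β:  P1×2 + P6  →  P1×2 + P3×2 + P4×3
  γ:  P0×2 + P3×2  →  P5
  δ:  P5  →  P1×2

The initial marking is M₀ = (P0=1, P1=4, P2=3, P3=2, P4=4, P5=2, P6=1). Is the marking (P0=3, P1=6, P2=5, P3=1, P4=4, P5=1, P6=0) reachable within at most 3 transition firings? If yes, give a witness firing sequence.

YES — reachable via ⟨β, α, δ⟩ (3 firings)

step 1: fire β:  (P0=1, P1=4, P2=3, P3=2, P4=4, P5=2, P6=1) → (P0=1, P1=4, P2=3, P3=4, P4=7, P5=2, P6=0)
step 2: fire α:  (P0=1, P1=4, P2=3, P3=4, P4=7, P5=2, P6=0) → (P0=3, P1=4, P2=5, P3=1, P4=4, P5=2, P6=0)
step 3: fire δ:  (P0=3, P1=4, P2=5, P3=1, P4=4, P5=2, P6=0) → (P0=3, P1=6, P2=5, P3=1, P4=4, P5=1, P6=0)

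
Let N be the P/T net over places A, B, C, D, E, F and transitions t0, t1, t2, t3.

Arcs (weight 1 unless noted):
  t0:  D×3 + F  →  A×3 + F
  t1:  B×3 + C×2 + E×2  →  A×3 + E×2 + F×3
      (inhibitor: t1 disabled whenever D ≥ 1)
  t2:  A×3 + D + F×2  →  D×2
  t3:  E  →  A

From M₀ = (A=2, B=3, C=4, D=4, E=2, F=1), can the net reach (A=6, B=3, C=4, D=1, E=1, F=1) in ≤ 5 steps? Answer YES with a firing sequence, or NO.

step 1: fire t0:  (A=2, B=3, C=4, D=4, E=2, F=1) → (A=5, B=3, C=4, D=1, E=2, F=1)
step 2: fire t3:  (A=5, B=3, C=4, D=1, E=2, F=1) → (A=6, B=3, C=4, D=1, E=1, F=1)

YES — reachable via ⟨t0, t3⟩ (2 firings)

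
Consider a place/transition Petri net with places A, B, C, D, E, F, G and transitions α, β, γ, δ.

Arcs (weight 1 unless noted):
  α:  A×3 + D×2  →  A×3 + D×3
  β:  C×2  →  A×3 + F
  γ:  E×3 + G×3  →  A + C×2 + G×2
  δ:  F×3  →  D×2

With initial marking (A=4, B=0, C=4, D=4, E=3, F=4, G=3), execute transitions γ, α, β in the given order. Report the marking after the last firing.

step 1: fire γ:  (A=4, B=0, C=4, D=4, E=3, F=4, G=3) → (A=5, B=0, C=6, D=4, E=0, F=4, G=2)
step 2: fire α:  (A=5, B=0, C=6, D=4, E=0, F=4, G=2) → (A=5, B=0, C=6, D=5, E=0, F=4, G=2)
step 3: fire β:  (A=5, B=0, C=6, D=5, E=0, F=4, G=2) → (A=8, B=0, C=4, D=5, E=0, F=5, G=2)

(A=8, B=0, C=4, D=5, E=0, F=5, G=2)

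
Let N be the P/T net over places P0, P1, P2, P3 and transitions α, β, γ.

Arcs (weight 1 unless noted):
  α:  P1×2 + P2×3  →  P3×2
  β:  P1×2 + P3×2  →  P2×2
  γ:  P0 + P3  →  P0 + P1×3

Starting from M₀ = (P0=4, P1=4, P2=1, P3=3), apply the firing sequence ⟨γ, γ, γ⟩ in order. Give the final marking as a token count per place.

(P0=4, P1=13, P2=1, P3=0)

step 1: fire γ:  (P0=4, P1=4, P2=1, P3=3) → (P0=4, P1=7, P2=1, P3=2)
step 2: fire γ:  (P0=4, P1=7, P2=1, P3=2) → (P0=4, P1=10, P2=1, P3=1)
step 3: fire γ:  (P0=4, P1=10, P2=1, P3=1) → (P0=4, P1=13, P2=1, P3=0)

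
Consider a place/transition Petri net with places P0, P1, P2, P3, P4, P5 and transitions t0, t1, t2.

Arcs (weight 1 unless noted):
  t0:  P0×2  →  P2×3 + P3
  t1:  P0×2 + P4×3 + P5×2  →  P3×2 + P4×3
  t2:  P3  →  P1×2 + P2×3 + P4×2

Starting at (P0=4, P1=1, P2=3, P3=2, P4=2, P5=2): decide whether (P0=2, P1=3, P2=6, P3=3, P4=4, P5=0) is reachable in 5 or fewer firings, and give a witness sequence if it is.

step 1: fire t2:  (P0=4, P1=1, P2=3, P3=2, P4=2, P5=2) → (P0=4, P1=3, P2=6, P3=1, P4=4, P5=2)
step 2: fire t1:  (P0=4, P1=3, P2=6, P3=1, P4=4, P5=2) → (P0=2, P1=3, P2=6, P3=3, P4=4, P5=0)

YES — reachable via ⟨t2, t1⟩ (2 firings)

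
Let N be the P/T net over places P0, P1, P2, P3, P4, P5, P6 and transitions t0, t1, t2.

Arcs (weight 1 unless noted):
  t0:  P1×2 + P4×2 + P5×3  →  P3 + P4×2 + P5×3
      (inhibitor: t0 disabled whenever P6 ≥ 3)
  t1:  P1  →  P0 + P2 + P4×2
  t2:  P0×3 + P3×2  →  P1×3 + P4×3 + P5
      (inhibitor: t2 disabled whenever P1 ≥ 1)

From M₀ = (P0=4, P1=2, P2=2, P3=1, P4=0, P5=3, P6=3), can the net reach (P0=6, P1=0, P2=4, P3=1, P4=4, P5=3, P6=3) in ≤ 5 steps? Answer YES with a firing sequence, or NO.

step 1: fire t1:  (P0=4, P1=2, P2=2, P3=1, P4=0, P5=3, P6=3) → (P0=5, P1=1, P2=3, P3=1, P4=2, P5=3, P6=3)
step 2: fire t1:  (P0=5, P1=1, P2=3, P3=1, P4=2, P5=3, P6=3) → (P0=6, P1=0, P2=4, P3=1, P4=4, P5=3, P6=3)

YES — reachable via ⟨t1, t1⟩ (2 firings)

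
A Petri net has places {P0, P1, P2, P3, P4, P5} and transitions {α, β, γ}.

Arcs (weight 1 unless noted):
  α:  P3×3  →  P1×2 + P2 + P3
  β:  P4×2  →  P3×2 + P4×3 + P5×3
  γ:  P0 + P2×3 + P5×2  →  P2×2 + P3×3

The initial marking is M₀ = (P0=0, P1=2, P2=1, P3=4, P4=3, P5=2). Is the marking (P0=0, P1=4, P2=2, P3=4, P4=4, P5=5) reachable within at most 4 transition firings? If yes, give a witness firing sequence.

step 1: fire α:  (P0=0, P1=2, P2=1, P3=4, P4=3, P5=2) → (P0=0, P1=4, P2=2, P3=2, P4=3, P5=2)
step 2: fire β:  (P0=0, P1=4, P2=2, P3=2, P4=3, P5=2) → (P0=0, P1=4, P2=2, P3=4, P4=4, P5=5)

YES — reachable via ⟨α, β⟩ (2 firings)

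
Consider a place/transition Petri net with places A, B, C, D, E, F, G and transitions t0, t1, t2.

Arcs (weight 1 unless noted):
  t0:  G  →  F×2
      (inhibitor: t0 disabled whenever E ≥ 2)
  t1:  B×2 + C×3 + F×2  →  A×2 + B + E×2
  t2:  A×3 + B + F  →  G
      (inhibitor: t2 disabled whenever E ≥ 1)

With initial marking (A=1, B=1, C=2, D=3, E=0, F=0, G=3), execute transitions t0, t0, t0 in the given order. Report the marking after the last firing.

(A=1, B=1, C=2, D=3, E=0, F=6, G=0)

step 1: fire t0:  (A=1, B=1, C=2, D=3, E=0, F=0, G=3) → (A=1, B=1, C=2, D=3, E=0, F=2, G=2)
step 2: fire t0:  (A=1, B=1, C=2, D=3, E=0, F=2, G=2) → (A=1, B=1, C=2, D=3, E=0, F=4, G=1)
step 3: fire t0:  (A=1, B=1, C=2, D=3, E=0, F=4, G=1) → (A=1, B=1, C=2, D=3, E=0, F=6, G=0)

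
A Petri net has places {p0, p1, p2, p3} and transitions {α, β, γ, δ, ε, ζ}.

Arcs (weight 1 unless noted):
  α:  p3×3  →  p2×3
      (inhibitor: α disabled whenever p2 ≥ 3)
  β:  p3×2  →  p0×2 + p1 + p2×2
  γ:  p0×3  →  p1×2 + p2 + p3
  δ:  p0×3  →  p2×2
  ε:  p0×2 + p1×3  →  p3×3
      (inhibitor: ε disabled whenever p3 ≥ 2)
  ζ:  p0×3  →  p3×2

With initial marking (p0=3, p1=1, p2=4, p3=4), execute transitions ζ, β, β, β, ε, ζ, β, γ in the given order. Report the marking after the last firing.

step 1: fire ζ:  (p0=3, p1=1, p2=4, p3=4) → (p0=0, p1=1, p2=4, p3=6)
step 2: fire β:  (p0=0, p1=1, p2=4, p3=6) → (p0=2, p1=2, p2=6, p3=4)
step 3: fire β:  (p0=2, p1=2, p2=6, p3=4) → (p0=4, p1=3, p2=8, p3=2)
step 4: fire β:  (p0=4, p1=3, p2=8, p3=2) → (p0=6, p1=4, p2=10, p3=0)
step 5: fire ε:  (p0=6, p1=4, p2=10, p3=0) → (p0=4, p1=1, p2=10, p3=3)
step 6: fire ζ:  (p0=4, p1=1, p2=10, p3=3) → (p0=1, p1=1, p2=10, p3=5)
step 7: fire β:  (p0=1, p1=1, p2=10, p3=5) → (p0=3, p1=2, p2=12, p3=3)
step 8: fire γ:  (p0=3, p1=2, p2=12, p3=3) → (p0=0, p1=4, p2=13, p3=4)

(p0=0, p1=4, p2=13, p3=4)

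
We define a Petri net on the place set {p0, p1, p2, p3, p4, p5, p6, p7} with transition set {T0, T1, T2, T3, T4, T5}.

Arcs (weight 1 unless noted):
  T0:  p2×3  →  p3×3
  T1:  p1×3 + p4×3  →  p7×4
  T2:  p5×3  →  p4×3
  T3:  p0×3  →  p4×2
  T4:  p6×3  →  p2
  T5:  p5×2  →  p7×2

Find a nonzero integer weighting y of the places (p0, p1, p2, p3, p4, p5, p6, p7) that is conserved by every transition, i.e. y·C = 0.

y = (p0:0, p1:0, p2:3, p3:3, p4:0, p5:0, p6:1, p7:0)

Incidence matrix C (rows=places, cols=transitions):
       T0   T1   T2   T3   T4   T5
   p0   0    0    0   -3    0    0
   p1   0   -3    0    0    0    0
   p2  -3    0    0    0    1    0
   p3   3    0    0    0    0    0
   p4   0   -3    3    2    0    0
   p5   0    0   -3    0    0   -2
   p6   0    0    0    0   -3    0
   p7   0    4    0    0    0    2

Candidate y = [0, 0, 3, 3, 0, 0, 1, 0]; check y·C column-wise:
  col T0: 3·-3 + 3·3 + 1·0 = 0
  col T1: 0·-3 + 3·0 + 3·0 + 0·-3 + 1·0 + 0·4 = 0
  col T2: 3·0 + 3·0 + 0·3 + 0·-3 + 1·0 = 0
  col T3: 0·-3 + 3·0 + 3·0 + 0·2 + 1·0 = 0
  col T4: 3·1 + 3·0 + 1·-3 = 0
  col T5: 3·0 + 3·0 + 0·-2 + 1·0 + 0·2 = 0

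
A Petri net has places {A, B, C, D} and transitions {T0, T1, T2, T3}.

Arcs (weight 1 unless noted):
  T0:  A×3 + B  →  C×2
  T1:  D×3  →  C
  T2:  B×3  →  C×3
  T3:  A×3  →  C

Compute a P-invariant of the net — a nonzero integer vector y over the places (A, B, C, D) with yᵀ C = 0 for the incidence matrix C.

Incidence matrix C (rows=places, cols=transitions):
       T0   T1   T2   T3
    A  -3    0    0   -3
    B  -1    0   -3    0
    C   2    1    3    1
    D   0   -3    0    0

Candidate y = [1, 3, 3, 1]; check y·C column-wise:
  col T0: 1·-3 + 3·-1 + 3·2 + 1·0 = 0
  col T1: 1·0 + 3·0 + 3·1 + 1·-3 = 0
  col T2: 1·0 + 3·-3 + 3·3 + 1·0 = 0
  col T3: 1·-3 + 3·0 + 3·1 + 1·0 = 0

y = (A:1, B:3, C:3, D:1)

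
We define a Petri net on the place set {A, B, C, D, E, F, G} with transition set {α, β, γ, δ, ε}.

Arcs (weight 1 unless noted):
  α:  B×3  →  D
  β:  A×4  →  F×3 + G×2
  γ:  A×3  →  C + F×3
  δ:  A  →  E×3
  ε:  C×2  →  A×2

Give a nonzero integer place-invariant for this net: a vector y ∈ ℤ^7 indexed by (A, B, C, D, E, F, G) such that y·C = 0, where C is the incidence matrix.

Incidence matrix C (rows=places, cols=transitions):
        α    β    γ    δ    ε
    A   0   -4   -3   -1    2
    B  -3    0    0    0    0
    C   0    0    1    0   -2
    D   1    0    0    0    0
    E   0    0    0    3    0
    F   0    3    3    0    0
    G   0    2    0    0    0

Candidate y = [0, 1, 0, 3, 0, 0, 0]; check y·C column-wise:
  col α: 1·-3 + 3·1 = 0
  col β: 0·-4 + 1·0 + 3·0 + 0·3 + 0·2 = 0
  col γ: 0·-3 + 1·0 + 0·1 + 3·0 + 0·3 = 0
  col δ: 0·-1 + 1·0 + 3·0 + 0·3 = 0
  col ε: 0·2 + 1·0 + 0·-2 + 3·0 = 0

y = (A:0, B:1, C:0, D:3, E:0, F:0, G:0)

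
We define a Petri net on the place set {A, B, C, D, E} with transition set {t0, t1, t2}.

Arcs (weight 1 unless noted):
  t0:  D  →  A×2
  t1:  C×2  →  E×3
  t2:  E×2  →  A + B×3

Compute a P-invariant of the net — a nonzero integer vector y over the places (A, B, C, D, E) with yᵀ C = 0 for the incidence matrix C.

Incidence matrix C (rows=places, cols=transitions):
       t0   t1   t2
    A   2    0    1
    B   0    0    3
    C   0   -2    0
    D  -1    0    0
    E   0    3   -2

Candidate y = [3, -1, 0, 6, 0]; check y·C column-wise:
  col t0: 3·2 + -1·0 + 6·-1 = 0
  col t1: 3·0 + -1·0 + 0·-2 + 6·0 + 0·3 = 0
  col t2: 3·1 + -1·3 + 6·0 + 0·-2 = 0

y = (A:3, B:-1, C:0, D:6, E:0)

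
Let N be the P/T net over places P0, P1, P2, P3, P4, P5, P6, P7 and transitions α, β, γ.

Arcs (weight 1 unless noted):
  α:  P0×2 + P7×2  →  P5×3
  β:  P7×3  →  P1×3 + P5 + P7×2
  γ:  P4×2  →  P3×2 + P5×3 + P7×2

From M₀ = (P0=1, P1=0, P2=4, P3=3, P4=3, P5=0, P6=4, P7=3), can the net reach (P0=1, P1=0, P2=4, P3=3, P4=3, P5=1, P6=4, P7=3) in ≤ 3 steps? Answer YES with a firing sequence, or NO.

NO — not reachable within 3 firings

depth 0: 1 marking
depth 1: 3 markings reached so far
depth 2: 4 markings reached so far
depth 3: 5 markings reached so far
target is not among the 5 markings reachable within 3 steps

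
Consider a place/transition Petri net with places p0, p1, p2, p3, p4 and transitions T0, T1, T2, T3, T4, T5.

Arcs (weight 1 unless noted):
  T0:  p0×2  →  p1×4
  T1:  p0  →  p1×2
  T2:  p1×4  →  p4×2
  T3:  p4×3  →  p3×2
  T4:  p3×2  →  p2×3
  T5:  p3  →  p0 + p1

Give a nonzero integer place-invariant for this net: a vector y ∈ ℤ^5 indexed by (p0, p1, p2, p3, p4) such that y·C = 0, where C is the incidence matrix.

Incidence matrix C (rows=places, cols=transitions):
       T0   T1   T2   T3   T4   T5
   p0  -2   -1    0    0    0    1
   p1   4    2   -4    0    0    1
   p2   0    0    0    0    3    0
   p3   0    0    0    2   -2   -1
   p4   0    0    2   -3    0    0

Candidate y = [2, 1, 2, 3, 2]; check y·C column-wise:
  col T0: 2·-2 + 1·4 + 2·0 + 3·0 + 2·0 = 0
  col T1: 2·-1 + 1·2 + 2·0 + 3·0 + 2·0 = 0
  col T2: 2·0 + 1·-4 + 2·0 + 3·0 + 2·2 = 0
  col T3: 2·0 + 1·0 + 2·0 + 3·2 + 2·-3 = 0
  col T4: 2·0 + 1·0 + 2·3 + 3·-2 + 2·0 = 0
  col T5: 2·1 + 1·1 + 2·0 + 3·-1 + 2·0 = 0

y = (p0:2, p1:1, p2:2, p3:3, p4:2)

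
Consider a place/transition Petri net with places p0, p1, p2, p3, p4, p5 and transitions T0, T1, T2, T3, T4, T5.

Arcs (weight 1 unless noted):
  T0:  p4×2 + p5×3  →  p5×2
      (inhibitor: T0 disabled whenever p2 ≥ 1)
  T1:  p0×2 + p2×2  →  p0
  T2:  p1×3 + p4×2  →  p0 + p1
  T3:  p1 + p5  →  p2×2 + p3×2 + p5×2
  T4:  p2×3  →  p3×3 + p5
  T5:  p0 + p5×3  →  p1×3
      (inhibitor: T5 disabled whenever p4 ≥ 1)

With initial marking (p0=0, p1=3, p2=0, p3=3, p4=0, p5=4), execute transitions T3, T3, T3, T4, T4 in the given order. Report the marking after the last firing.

step 1: fire T3:  (p0=0, p1=3, p2=0, p3=3, p4=0, p5=4) → (p0=0, p1=2, p2=2, p3=5, p4=0, p5=5)
step 2: fire T3:  (p0=0, p1=2, p2=2, p3=5, p4=0, p5=5) → (p0=0, p1=1, p2=4, p3=7, p4=0, p5=6)
step 3: fire T3:  (p0=0, p1=1, p2=4, p3=7, p4=0, p5=6) → (p0=0, p1=0, p2=6, p3=9, p4=0, p5=7)
step 4: fire T4:  (p0=0, p1=0, p2=6, p3=9, p4=0, p5=7) → (p0=0, p1=0, p2=3, p3=12, p4=0, p5=8)
step 5: fire T4:  (p0=0, p1=0, p2=3, p3=12, p4=0, p5=8) → (p0=0, p1=0, p2=0, p3=15, p4=0, p5=9)

(p0=0, p1=0, p2=0, p3=15, p4=0, p5=9)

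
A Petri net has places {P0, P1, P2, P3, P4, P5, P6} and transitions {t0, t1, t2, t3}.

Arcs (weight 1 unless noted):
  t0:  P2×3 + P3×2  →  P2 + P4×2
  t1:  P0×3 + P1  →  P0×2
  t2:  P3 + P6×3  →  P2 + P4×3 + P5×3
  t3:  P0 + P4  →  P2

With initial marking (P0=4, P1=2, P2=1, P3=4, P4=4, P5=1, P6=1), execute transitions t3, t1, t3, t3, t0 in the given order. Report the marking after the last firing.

(P0=0, P1=1, P2=2, P3=2, P4=3, P5=1, P6=1)

step 1: fire t3:  (P0=4, P1=2, P2=1, P3=4, P4=4, P5=1, P6=1) → (P0=3, P1=2, P2=2, P3=4, P4=3, P5=1, P6=1)
step 2: fire t1:  (P0=3, P1=2, P2=2, P3=4, P4=3, P5=1, P6=1) → (P0=2, P1=1, P2=2, P3=4, P4=3, P5=1, P6=1)
step 3: fire t3:  (P0=2, P1=1, P2=2, P3=4, P4=3, P5=1, P6=1) → (P0=1, P1=1, P2=3, P3=4, P4=2, P5=1, P6=1)
step 4: fire t3:  (P0=1, P1=1, P2=3, P3=4, P4=2, P5=1, P6=1) → (P0=0, P1=1, P2=4, P3=4, P4=1, P5=1, P6=1)
step 5: fire t0:  (P0=0, P1=1, P2=4, P3=4, P4=1, P5=1, P6=1) → (P0=0, P1=1, P2=2, P3=2, P4=3, P5=1, P6=1)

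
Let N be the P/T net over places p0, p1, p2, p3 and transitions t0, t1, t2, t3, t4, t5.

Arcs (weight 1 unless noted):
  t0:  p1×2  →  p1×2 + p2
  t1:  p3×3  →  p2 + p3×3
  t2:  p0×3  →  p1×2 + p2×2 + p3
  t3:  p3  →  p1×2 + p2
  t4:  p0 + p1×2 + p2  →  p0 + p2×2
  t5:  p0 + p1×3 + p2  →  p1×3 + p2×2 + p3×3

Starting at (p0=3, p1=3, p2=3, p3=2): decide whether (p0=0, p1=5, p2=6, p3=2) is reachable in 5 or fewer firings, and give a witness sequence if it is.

NO — not reachable within 5 firings

depth 0: 1 marking
depth 1: 6 markings reached so far
depth 2: 18 markings reached so far
depth 3: 39 markings reached so far
depth 4: 70 markings reached so far
depth 5: 112 markings reached so far
target is not among the 112 markings reachable within 5 steps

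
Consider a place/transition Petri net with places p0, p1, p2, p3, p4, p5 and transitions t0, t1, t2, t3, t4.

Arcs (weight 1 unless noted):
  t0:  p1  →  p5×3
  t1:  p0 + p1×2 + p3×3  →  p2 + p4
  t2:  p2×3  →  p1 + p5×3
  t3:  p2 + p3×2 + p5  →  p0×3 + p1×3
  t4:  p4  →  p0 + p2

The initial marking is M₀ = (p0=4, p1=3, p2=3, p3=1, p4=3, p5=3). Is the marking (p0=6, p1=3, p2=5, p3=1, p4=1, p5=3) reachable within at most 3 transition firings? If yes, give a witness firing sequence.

YES — reachable via ⟨t4, t4⟩ (2 firings)

step 1: fire t4:  (p0=4, p1=3, p2=3, p3=1, p4=3, p5=3) → (p0=5, p1=3, p2=4, p3=1, p4=2, p5=3)
step 2: fire t4:  (p0=5, p1=3, p2=4, p3=1, p4=2, p5=3) → (p0=6, p1=3, p2=5, p3=1, p4=1, p5=3)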